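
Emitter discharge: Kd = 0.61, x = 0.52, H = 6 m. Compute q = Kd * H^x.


q = Kd * H^x = 0.61 * 6^0.52 = 0.61 * 2.538859

1.5487 L/h


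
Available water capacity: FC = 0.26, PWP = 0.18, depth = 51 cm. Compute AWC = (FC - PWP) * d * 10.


AWC = (FC - PWP) * d * 10
AWC = (0.26 - 0.18) * 51 * 10
AWC = 0.0800 * 51 * 10

40.8000 mm


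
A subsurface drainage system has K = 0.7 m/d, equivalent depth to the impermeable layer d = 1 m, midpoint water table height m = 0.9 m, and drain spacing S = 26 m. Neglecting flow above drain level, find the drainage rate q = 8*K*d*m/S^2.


q = 8*K*d*m/S^2
q = 8*0.7*1*0.9/26^2
q = 5.0400 / 676

0.0075 m/d


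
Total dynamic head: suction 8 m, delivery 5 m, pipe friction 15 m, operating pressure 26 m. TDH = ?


TDH = Hs + Hd + hf + Hp = 8 + 5 + 15 + 26 = 54

54 m


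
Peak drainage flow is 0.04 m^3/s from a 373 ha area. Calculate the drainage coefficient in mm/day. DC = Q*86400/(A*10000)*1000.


DC = Q * 86400 / (A * 10000) * 1000
DC = 0.04 * 86400 / (373 * 10000) * 1000
DC = 3456000.0000 / 3730000

0.9265 mm/day


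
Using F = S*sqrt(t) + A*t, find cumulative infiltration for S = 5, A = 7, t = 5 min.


F = S*sqrt(t) + A*t
F = 5*sqrt(5) + 7*5
F = 5*2.236068 + 35

46.1803 mm


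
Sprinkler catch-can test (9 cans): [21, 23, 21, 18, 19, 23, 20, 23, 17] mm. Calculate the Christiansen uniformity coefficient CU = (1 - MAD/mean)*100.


mean = 20.555556 mm
MAD = 1.827160 mm
CU = (1 - 1.827160/20.555556)*100

91.1111 %


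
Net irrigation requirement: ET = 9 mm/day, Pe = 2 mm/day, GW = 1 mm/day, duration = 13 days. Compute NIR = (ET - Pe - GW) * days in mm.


Daily deficit = ET - Pe - GW = 9 - 2 - 1 = 6 mm/day
NIR = 6 * 13 = 78 mm

78.0000 mm


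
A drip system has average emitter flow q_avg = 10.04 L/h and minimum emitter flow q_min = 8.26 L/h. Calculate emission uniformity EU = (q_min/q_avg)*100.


EU = (q_min/q_avg)*100 = (8.26/10.04)*100 = 82.2709%

82.2709 %


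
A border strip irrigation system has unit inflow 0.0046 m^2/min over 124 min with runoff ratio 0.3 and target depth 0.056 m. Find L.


L = q*t/((1+r)*Z)
L = 0.0046*124/((1+0.3)*0.056)
L = 0.5704/0.0728

7.8352 m


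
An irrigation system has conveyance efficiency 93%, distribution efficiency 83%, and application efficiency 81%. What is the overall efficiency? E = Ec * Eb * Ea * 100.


Ec = 0.93, Eb = 0.83, Ea = 0.81
E = 0.93 * 0.83 * 0.81 * 100 = 62.5239%

62.5239 %


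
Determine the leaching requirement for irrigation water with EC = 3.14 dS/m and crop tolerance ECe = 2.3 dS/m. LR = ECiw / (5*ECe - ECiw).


LR = ECiw / (5*ECe - ECiw)
LR = 3.14 / (5*2.3 - 3.14)
LR = 3.14 / 8.3600

0.3756


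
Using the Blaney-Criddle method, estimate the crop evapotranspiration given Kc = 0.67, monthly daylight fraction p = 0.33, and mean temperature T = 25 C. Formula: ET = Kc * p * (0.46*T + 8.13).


ET = Kc * p * (0.46*T + 8.13)
ET = 0.67 * 0.33 * (0.46*25 + 8.13)
ET = 0.67 * 0.33 * 19.6300

4.3402 mm/day


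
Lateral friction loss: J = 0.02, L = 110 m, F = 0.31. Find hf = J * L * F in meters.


hf = J * L * F = 0.02 * 110 * 0.31 = 0.6820 m

0.6820 m


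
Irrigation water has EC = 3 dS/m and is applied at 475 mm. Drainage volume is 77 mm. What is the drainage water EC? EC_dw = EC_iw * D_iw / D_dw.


EC_dw = EC_iw * D_iw / D_dw
EC_dw = 3 * 475 / 77
EC_dw = 1425 / 77

18.5065 dS/m


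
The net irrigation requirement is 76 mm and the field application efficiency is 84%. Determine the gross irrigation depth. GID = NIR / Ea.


Ea = 84% = 0.84
GID = NIR / Ea = 76 / 0.84 = 90.4762 mm

90.4762 mm


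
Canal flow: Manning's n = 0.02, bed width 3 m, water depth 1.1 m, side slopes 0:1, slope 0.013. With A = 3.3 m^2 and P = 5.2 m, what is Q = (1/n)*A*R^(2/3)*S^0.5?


R = A/P = 3.3/5.2 = 0.634615
Q = (1/0.02) * 3.3 * 0.634615^(2/3) * 0.013^0.5

13.8930 m^3/s


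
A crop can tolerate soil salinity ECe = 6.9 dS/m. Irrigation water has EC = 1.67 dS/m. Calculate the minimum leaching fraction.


LR = ECiw / (5*ECe - ECiw)
LR = 1.67 / (5*6.9 - 1.67)
LR = 1.67 / 32.8300

0.0509


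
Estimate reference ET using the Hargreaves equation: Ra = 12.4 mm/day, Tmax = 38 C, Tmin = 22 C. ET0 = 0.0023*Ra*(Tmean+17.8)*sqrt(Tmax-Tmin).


Tmean = (Tmax + Tmin)/2 = (38 + 22)/2 = 30.0
ET0 = 0.0023 * 12.4 * (30.0 + 17.8) * sqrt(38 - 22)
ET0 = 0.0023 * 12.4 * 47.8 * 4.000000

5.4530 mm/day


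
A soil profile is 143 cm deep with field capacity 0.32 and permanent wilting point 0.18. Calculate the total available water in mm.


AWC = (FC - PWP) * d * 10
AWC = (0.32 - 0.18) * 143 * 10
AWC = 0.1400 * 143 * 10

200.2000 mm


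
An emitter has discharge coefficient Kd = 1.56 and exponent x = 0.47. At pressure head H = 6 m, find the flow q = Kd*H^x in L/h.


q = Kd * H^x = 1.56 * 6^0.47 = 1.56 * 2.321299

3.6212 L/h


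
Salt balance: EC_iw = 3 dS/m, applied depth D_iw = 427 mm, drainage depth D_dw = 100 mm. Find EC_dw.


EC_dw = EC_iw * D_iw / D_dw
EC_dw = 3 * 427 / 100
EC_dw = 1281 / 100

12.8100 dS/m


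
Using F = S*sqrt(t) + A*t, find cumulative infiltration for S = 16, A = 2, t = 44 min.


F = S*sqrt(t) + A*t
F = 16*sqrt(44) + 2*44
F = 16*6.633250 + 88

194.1320 mm


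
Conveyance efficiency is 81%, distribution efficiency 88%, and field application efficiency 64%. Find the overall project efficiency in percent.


Ec = 0.81, Eb = 0.88, Ea = 0.64
E = 0.81 * 0.88 * 0.64 * 100 = 45.6192%

45.6192 %


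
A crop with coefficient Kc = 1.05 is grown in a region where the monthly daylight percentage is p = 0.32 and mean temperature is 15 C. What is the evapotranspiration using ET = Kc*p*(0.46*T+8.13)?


ET = Kc * p * (0.46*T + 8.13)
ET = 1.05 * 0.32 * (0.46*15 + 8.13)
ET = 1.05 * 0.32 * 15.0300

5.0501 mm/day


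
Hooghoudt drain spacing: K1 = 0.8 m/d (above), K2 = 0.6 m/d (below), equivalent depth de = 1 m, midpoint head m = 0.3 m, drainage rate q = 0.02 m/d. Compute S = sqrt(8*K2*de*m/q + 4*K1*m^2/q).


S^2 = 8*K2*de*m/q + 4*K1*m^2/q
S^2 = 8*0.6*1*0.3/0.02 + 4*0.8*0.3^2/0.02
S = sqrt(86.4000)

9.2952 m


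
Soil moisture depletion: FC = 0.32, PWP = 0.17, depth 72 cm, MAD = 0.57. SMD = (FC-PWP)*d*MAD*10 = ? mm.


SMD = (FC - PWP) * d * MAD * 10
SMD = (0.32 - 0.17) * 72 * 0.57 * 10
SMD = 0.1500 * 72 * 0.57 * 10

61.5600 mm


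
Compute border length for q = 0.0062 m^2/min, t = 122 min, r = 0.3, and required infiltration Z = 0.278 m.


L = q*t/((1+r)*Z)
L = 0.0062*122/((1+0.3)*0.278)
L = 0.7564/0.3614

2.0930 m


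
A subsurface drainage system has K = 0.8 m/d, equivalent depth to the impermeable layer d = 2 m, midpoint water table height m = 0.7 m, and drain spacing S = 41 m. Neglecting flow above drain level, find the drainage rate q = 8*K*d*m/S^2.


q = 8*K*d*m/S^2
q = 8*0.8*2*0.7/41^2
q = 8.9600 / 1681

0.0053 m/d


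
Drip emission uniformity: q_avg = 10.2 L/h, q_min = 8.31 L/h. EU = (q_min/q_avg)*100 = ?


EU = (q_min/q_avg)*100 = (8.31/10.2)*100 = 81.4706%

81.4706 %


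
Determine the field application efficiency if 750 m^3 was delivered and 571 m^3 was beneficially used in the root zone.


Ea = V_root / V_field * 100 = 571 / 750 * 100 = 76.1333%

76.1333 %


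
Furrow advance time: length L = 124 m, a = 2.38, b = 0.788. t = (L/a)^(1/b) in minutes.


t = (L/a)^(1/b)
t = (124/2.38)^(1/0.788)
t = 52.100840^(1/0.788)

150.9166 min


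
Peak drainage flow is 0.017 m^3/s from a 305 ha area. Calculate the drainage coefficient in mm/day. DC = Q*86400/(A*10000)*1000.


DC = Q * 86400 / (A * 10000) * 1000
DC = 0.017 * 86400 / (305 * 10000) * 1000
DC = 1468800.0000 / 3050000

0.4816 mm/day


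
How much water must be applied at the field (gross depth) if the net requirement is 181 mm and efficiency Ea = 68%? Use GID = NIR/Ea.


Ea = 68% = 0.68
GID = NIR / Ea = 181 / 0.68 = 266.1765 mm

266.1765 mm


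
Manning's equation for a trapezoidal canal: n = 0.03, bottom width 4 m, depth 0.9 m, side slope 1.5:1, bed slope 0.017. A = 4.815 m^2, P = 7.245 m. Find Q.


R = A/P = 4.815/7.245 = 0.664596
Q = (1/0.03) * 4.815 * 0.664596^(2/3) * 0.017^0.5

15.9369 m^3/s


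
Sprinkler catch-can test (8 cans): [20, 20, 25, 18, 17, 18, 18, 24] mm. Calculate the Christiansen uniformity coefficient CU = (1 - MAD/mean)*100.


mean = 20.000000 mm
MAD = 2.250000 mm
CU = (1 - 2.250000/20.000000)*100

88.7500 %


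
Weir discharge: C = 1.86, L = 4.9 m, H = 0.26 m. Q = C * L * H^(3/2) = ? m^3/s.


Q = C * L * H^(3/2) = 1.86 * 4.9 * 0.26^1.5 = 1.86 * 4.9 * 0.132575

1.2083 m^3/s


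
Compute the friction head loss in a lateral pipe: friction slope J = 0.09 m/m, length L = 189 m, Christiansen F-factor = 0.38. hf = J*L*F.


hf = J * L * F = 0.09 * 189 * 0.38 = 6.4638 m

6.4638 m


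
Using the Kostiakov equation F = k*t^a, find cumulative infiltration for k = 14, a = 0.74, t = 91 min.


F = k * t^a = 14 * 91^0.74
F = 14 * 28.163760

394.2926 mm


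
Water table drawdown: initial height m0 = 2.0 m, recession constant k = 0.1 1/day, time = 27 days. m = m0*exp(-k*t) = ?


m = m0 * exp(-k*t)
m = 2.0 * exp(-0.1 * 27)
m = 2.0 * exp(-2.7000)

0.1344 m


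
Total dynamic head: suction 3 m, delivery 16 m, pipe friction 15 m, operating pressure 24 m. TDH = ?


TDH = Hs + Hd + hf + Hp = 3 + 16 + 15 + 24 = 58

58 m


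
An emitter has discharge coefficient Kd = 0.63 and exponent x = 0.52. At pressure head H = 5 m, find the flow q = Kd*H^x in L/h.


q = Kd * H^x = 0.63 * 5^0.52 = 0.63 * 2.309215

1.4548 L/h


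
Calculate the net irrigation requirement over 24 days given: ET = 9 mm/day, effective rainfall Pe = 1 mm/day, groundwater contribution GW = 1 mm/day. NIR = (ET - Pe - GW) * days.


Daily deficit = ET - Pe - GW = 9 - 1 - 1 = 7 mm/day
NIR = 7 * 24 = 168 mm

168.0000 mm


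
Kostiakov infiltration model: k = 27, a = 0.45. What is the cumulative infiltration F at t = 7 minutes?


F = k * t^a = 27 * 7^0.45
F = 27 * 2.400458

64.8124 mm


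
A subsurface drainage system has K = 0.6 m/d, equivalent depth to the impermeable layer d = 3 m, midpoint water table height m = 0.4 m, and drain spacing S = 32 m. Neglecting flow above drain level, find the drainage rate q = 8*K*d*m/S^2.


q = 8*K*d*m/S^2
q = 8*0.6*3*0.4/32^2
q = 5.7600 / 1024

0.0056 m/d


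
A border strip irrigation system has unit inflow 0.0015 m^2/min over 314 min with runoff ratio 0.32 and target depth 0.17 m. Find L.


L = q*t/((1+r)*Z)
L = 0.0015*314/((1+0.32)*0.17)
L = 0.471/0.2244

2.0989 m


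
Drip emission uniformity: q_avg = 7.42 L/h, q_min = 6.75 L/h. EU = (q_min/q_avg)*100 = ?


EU = (q_min/q_avg)*100 = (6.75/7.42)*100 = 90.9704%

90.9704 %


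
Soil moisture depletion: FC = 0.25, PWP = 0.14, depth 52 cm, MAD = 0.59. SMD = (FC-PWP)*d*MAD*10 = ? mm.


SMD = (FC - PWP) * d * MAD * 10
SMD = (0.25 - 0.14) * 52 * 0.59 * 10
SMD = 0.1100 * 52 * 0.59 * 10

33.7480 mm


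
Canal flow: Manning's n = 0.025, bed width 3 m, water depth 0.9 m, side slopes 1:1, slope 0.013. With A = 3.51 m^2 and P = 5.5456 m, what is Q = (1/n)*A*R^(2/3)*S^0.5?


R = A/P = 3.51/5.5456 = 0.632934
Q = (1/0.025) * 3.51 * 0.632934^(2/3) * 0.013^0.5

11.8008 m^3/s


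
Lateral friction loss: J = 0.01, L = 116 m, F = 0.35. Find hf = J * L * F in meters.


hf = J * L * F = 0.01 * 116 * 0.35 = 0.4060 m

0.4060 m


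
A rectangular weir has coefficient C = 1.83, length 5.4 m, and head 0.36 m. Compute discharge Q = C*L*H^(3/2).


Q = C * L * H^(3/2) = 1.83 * 5.4 * 0.36^1.5 = 1.83 * 5.4 * 0.216000

2.1345 m^3/s


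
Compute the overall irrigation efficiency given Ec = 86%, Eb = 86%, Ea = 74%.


Ec = 0.86, Eb = 0.86, Ea = 0.74
E = 0.86 * 0.86 * 0.74 * 100 = 54.7304%

54.7304 %


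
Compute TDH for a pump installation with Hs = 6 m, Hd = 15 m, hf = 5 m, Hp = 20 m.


TDH = Hs + Hd + hf + Hp = 6 + 15 + 5 + 20 = 46

46 m


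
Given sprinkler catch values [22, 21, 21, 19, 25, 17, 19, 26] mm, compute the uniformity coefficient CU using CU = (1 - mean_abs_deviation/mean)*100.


mean = 21.250000 mm
MAD = 2.312500 mm
CU = (1 - 2.312500/21.250000)*100

89.1176 %


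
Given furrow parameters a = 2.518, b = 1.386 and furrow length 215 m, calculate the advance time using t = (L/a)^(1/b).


t = (L/a)^(1/b)
t = (215/2.518)^(1/1.386)
t = 85.385226^(1/1.386)

24.7454 min


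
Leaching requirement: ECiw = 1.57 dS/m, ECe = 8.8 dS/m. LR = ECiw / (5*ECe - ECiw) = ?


LR = ECiw / (5*ECe - ECiw)
LR = 1.57 / (5*8.8 - 1.57)
LR = 1.57 / 42.4300

0.0370


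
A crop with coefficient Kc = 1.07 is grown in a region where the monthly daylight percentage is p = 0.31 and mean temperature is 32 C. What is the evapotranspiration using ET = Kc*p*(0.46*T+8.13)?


ET = Kc * p * (0.46*T + 8.13)
ET = 1.07 * 0.31 * (0.46*32 + 8.13)
ET = 1.07 * 0.31 * 22.8500

7.5793 mm/day


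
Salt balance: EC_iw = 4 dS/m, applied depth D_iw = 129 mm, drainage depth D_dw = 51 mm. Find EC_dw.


EC_dw = EC_iw * D_iw / D_dw
EC_dw = 4 * 129 / 51
EC_dw = 516 / 51

10.1176 dS/m


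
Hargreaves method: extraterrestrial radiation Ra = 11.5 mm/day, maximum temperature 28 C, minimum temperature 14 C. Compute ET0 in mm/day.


Tmean = (Tmax + Tmin)/2 = (28 + 14)/2 = 21.0
ET0 = 0.0023 * 11.5 * (21.0 + 17.8) * sqrt(28 - 14)
ET0 = 0.0023 * 11.5 * 38.8 * 3.741657

3.8399 mm/day


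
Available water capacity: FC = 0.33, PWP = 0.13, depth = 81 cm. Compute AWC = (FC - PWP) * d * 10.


AWC = (FC - PWP) * d * 10
AWC = (0.33 - 0.13) * 81 * 10
AWC = 0.2000 * 81 * 10

162.0000 mm


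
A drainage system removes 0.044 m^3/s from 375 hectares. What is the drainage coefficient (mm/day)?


DC = Q * 86400 / (A * 10000) * 1000
DC = 0.044 * 86400 / (375 * 10000) * 1000
DC = 3801600.0000 / 3750000

1.0138 mm/day


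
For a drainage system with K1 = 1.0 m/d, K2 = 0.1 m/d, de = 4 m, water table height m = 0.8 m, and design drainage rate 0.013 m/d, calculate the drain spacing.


S^2 = 8*K2*de*m/q + 4*K1*m^2/q
S^2 = 8*0.1*4*0.8/0.013 + 4*1.0*0.8^2/0.013
S = sqrt(393.8462)

19.8456 m


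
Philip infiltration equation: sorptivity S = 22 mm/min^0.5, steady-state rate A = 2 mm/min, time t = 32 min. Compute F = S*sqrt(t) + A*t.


F = S*sqrt(t) + A*t
F = 22*sqrt(32) + 2*32
F = 22*5.656854 + 64

188.4508 mm


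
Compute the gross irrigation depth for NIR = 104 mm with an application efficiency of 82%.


Ea = 82% = 0.82
GID = NIR / Ea = 104 / 0.82 = 126.8293 mm

126.8293 mm


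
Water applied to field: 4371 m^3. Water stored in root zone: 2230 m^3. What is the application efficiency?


Ea = V_root / V_field * 100 = 2230 / 4371 * 100 = 51.0181%

51.0181 %


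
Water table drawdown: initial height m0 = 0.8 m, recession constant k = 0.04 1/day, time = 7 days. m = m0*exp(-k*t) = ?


m = m0 * exp(-k*t)
m = 0.8 * exp(-0.04 * 7)
m = 0.8 * exp(-0.2800)

0.6046 m


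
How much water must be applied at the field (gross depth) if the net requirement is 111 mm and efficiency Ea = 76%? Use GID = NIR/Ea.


Ea = 76% = 0.76
GID = NIR / Ea = 111 / 0.76 = 146.0526 mm

146.0526 mm


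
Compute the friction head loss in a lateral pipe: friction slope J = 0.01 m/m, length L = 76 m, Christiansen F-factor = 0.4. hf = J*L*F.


hf = J * L * F = 0.01 * 76 * 0.4 = 0.3040 m

0.3040 m


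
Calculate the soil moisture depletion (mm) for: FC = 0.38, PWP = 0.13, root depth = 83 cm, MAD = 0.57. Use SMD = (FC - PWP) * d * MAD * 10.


SMD = (FC - PWP) * d * MAD * 10
SMD = (0.38 - 0.13) * 83 * 0.57 * 10
SMD = 0.2500 * 83 * 0.57 * 10

118.2750 mm


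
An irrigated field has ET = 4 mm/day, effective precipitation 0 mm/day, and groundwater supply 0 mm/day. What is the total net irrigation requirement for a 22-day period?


Daily deficit = ET - Pe - GW = 4 - 0 - 0 = 4 mm/day
NIR = 4 * 22 = 88 mm

88.0000 mm


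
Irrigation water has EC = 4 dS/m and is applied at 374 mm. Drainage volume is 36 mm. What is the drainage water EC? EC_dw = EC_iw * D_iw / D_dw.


EC_dw = EC_iw * D_iw / D_dw
EC_dw = 4 * 374 / 36
EC_dw = 1496 / 36

41.5556 dS/m


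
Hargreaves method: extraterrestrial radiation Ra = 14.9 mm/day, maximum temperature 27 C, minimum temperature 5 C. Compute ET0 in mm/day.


Tmean = (Tmax + Tmin)/2 = (27 + 5)/2 = 16.0
ET0 = 0.0023 * 14.9 * (16.0 + 17.8) * sqrt(27 - 5)
ET0 = 0.0023 * 14.9 * 33.8 * 4.690416

5.4330 mm/day


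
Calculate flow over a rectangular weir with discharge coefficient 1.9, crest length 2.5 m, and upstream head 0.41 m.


Q = C * L * H^(3/2) = 1.9 * 2.5 * 0.41^1.5 = 1.9 * 2.5 * 0.262528

1.2470 m^3/s


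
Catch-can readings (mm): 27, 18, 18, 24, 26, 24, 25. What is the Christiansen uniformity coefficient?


mean = 23.142857 mm
MAD = 2.938776 mm
CU = (1 - 2.938776/23.142857)*100

87.3016 %


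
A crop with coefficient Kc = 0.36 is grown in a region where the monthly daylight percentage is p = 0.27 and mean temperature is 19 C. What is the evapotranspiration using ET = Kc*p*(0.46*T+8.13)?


ET = Kc * p * (0.46*T + 8.13)
ET = 0.36 * 0.27 * (0.46*19 + 8.13)
ET = 0.36 * 0.27 * 16.8700

1.6398 mm/day


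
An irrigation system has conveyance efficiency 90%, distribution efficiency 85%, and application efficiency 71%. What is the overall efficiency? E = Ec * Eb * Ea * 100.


Ec = 0.9, Eb = 0.85, Ea = 0.71
E = 0.9 * 0.85 * 0.71 * 100 = 54.3150%

54.3150 %


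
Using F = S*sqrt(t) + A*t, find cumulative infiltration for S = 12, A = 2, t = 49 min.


F = S*sqrt(t) + A*t
F = 12*sqrt(49) + 2*49
F = 12*7.000000 + 98

182.0000 mm


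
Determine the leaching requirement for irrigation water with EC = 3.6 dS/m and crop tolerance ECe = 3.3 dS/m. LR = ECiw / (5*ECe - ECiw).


LR = ECiw / (5*ECe - ECiw)
LR = 3.6 / (5*3.3 - 3.6)
LR = 3.6 / 12.9000

0.2791


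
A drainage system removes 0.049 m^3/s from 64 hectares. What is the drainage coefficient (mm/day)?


DC = Q * 86400 / (A * 10000) * 1000
DC = 0.049 * 86400 / (64 * 10000) * 1000
DC = 4233600.0000 / 640000

6.6150 mm/day


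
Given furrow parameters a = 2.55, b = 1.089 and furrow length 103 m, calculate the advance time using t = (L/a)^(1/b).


t = (L/a)^(1/b)
t = (103/2.55)^(1/1.089)
t = 40.392157^(1/1.089)

29.8552 min


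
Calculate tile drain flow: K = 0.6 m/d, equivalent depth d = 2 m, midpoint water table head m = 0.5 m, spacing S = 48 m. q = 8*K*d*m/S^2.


q = 8*K*d*m/S^2
q = 8*0.6*2*0.5/48^2
q = 4.8000 / 2304

0.0021 m/d


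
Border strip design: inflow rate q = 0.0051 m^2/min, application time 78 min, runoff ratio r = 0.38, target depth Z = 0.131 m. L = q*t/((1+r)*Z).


L = q*t/((1+r)*Z)
L = 0.0051*78/((1+0.38)*0.131)
L = 0.3978/0.18078

2.2005 m


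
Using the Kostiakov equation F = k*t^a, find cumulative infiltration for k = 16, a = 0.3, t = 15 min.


F = k * t^a = 16 * 15^0.3
F = 16 * 2.253343

36.0535 mm


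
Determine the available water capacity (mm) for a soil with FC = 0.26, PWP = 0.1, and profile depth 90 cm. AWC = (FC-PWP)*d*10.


AWC = (FC - PWP) * d * 10
AWC = (0.26 - 0.1) * 90 * 10
AWC = 0.1600 * 90 * 10

144.0000 mm


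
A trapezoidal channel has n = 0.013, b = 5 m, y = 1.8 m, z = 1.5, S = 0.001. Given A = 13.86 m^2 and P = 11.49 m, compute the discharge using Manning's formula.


R = A/P = 13.86/11.49 = 1.206266
Q = (1/0.013) * 13.86 * 1.206266^(2/3) * 0.001^0.5

38.2046 m^3/s


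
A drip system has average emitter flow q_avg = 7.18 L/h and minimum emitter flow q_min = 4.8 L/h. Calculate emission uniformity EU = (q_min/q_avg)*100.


EU = (q_min/q_avg)*100 = (4.8/7.18)*100 = 66.8524%

66.8524 %


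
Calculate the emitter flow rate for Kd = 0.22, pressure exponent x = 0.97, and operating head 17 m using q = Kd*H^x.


q = Kd * H^x = 0.22 * 17^0.97 = 0.22 * 15.614765

3.4352 L/h


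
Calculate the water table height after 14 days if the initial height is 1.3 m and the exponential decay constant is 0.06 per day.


m = m0 * exp(-k*t)
m = 1.3 * exp(-0.06 * 14)
m = 1.3 * exp(-0.8400)

0.5612 m


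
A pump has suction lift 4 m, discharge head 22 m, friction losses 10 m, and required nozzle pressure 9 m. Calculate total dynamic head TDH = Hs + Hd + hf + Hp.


TDH = Hs + Hd + hf + Hp = 4 + 22 + 10 + 9 = 45

45 m


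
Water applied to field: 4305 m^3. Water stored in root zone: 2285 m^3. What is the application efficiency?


Ea = V_root / V_field * 100 = 2285 / 4305 * 100 = 53.0778%

53.0778 %


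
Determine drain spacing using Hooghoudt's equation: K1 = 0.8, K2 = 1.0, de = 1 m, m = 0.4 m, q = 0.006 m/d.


S^2 = 8*K2*de*m/q + 4*K1*m^2/q
S^2 = 8*1.0*1*0.4/0.006 + 4*0.8*0.4^2/0.006
S = sqrt(618.6667)

24.8730 m


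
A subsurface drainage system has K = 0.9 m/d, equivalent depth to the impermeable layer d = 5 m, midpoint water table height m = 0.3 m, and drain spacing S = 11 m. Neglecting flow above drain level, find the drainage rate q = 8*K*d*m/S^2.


q = 8*K*d*m/S^2
q = 8*0.9*5*0.3/11^2
q = 10.8000 / 121

0.0893 m/d


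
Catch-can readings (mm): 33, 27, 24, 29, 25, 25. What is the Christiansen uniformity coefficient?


mean = 27.166667 mm
MAD = 2.555556 mm
CU = (1 - 2.555556/27.166667)*100

90.5930 %


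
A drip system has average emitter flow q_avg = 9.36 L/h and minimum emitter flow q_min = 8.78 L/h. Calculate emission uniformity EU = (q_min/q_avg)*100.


EU = (q_min/q_avg)*100 = (8.78/9.36)*100 = 93.8034%

93.8034 %


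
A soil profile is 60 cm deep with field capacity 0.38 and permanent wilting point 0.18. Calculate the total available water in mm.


AWC = (FC - PWP) * d * 10
AWC = (0.38 - 0.18) * 60 * 10
AWC = 0.2000 * 60 * 10

120.0000 mm


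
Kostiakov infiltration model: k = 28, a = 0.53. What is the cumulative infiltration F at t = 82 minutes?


F = k * t^a = 28 * 82^0.53
F = 28 * 10.335258

289.3872 mm


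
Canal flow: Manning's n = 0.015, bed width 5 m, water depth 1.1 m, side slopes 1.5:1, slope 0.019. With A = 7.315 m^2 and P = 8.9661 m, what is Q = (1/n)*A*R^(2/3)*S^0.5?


R = A/P = 7.315/8.9661 = 0.815851
Q = (1/0.015) * 7.315 * 0.815851^(2/3) * 0.019^0.5

58.6913 m^3/s


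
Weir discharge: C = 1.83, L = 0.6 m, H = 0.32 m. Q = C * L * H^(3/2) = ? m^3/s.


Q = C * L * H^(3/2) = 1.83 * 0.6 * 0.32^1.5 = 1.83 * 0.6 * 0.181019

0.1988 m^3/s


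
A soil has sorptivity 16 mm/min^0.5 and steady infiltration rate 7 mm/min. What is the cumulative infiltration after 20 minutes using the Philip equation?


F = S*sqrt(t) + A*t
F = 16*sqrt(20) + 7*20
F = 16*4.472136 + 140

211.5542 mm


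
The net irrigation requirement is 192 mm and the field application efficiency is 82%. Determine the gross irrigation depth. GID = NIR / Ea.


Ea = 82% = 0.82
GID = NIR / Ea = 192 / 0.82 = 234.1463 mm

234.1463 mm


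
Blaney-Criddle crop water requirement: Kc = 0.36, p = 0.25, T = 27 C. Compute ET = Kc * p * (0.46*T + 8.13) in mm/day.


ET = Kc * p * (0.46*T + 8.13)
ET = 0.36 * 0.25 * (0.46*27 + 8.13)
ET = 0.36 * 0.25 * 20.5500

1.8495 mm/day


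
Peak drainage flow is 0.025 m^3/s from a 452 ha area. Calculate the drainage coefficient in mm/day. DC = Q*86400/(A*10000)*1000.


DC = Q * 86400 / (A * 10000) * 1000
DC = 0.025 * 86400 / (452 * 10000) * 1000
DC = 2160000.0000 / 4520000

0.4779 mm/day


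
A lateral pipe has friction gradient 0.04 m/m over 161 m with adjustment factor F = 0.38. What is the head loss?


hf = J * L * F = 0.04 * 161 * 0.38 = 2.4472 m

2.4472 m


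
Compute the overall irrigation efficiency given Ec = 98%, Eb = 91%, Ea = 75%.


Ec = 0.98, Eb = 0.91, Ea = 0.75
E = 0.98 * 0.91 * 0.75 * 100 = 66.8850%

66.8850 %


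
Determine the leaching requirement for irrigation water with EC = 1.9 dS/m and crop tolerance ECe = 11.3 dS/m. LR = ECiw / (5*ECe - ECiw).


LR = ECiw / (5*ECe - ECiw)
LR = 1.9 / (5*11.3 - 1.9)
LR = 1.9 / 54.6000

0.0348


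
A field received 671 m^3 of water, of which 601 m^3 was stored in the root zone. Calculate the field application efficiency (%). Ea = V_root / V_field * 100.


Ea = V_root / V_field * 100 = 601 / 671 * 100 = 89.5678%

89.5678 %


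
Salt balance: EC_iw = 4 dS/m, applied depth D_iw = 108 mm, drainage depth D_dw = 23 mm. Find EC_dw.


EC_dw = EC_iw * D_iw / D_dw
EC_dw = 4 * 108 / 23
EC_dw = 432 / 23

18.7826 dS/m


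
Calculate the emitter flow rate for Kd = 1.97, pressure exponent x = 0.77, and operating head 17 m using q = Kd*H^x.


q = Kd * H^x = 1.97 * 17^0.77 = 1.97 * 8.860244

17.4547 L/h


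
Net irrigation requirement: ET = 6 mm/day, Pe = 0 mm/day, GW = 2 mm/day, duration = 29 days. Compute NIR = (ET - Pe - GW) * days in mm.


Daily deficit = ET - Pe - GW = 6 - 0 - 2 = 4 mm/day
NIR = 4 * 29 = 116 mm

116.0000 mm


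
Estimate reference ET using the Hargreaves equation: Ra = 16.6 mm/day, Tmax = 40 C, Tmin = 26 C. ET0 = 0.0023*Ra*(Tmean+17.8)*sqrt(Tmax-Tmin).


Tmean = (Tmax + Tmin)/2 = (40 + 26)/2 = 33.0
ET0 = 0.0023 * 16.6 * (33.0 + 17.8) * sqrt(40 - 26)
ET0 = 0.0023 * 16.6 * 50.8 * 3.741657

7.2571 mm/day


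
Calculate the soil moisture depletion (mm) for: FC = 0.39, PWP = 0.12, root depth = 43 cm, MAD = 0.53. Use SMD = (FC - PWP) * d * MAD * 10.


SMD = (FC - PWP) * d * MAD * 10
SMD = (0.39 - 0.12) * 43 * 0.53 * 10
SMD = 0.2700 * 43 * 0.53 * 10

61.5330 mm


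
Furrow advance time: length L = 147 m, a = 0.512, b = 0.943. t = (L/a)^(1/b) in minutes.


t = (L/a)^(1/b)
t = (147/0.512)^(1/0.943)
t = 287.109375^(1/0.943)

404.2267 min


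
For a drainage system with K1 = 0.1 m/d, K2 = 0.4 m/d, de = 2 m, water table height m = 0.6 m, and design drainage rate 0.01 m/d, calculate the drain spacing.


S^2 = 8*K2*de*m/q + 4*K1*m^2/q
S^2 = 8*0.4*2*0.6/0.01 + 4*0.1*0.6^2/0.01
S = sqrt(398.4000)

19.9600 m


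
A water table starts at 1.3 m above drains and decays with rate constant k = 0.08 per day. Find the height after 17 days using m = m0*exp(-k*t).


m = m0 * exp(-k*t)
m = 1.3 * exp(-0.08 * 17)
m = 1.3 * exp(-1.3600)

0.3337 m


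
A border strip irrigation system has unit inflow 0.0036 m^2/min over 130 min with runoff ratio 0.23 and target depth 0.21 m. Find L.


L = q*t/((1+r)*Z)
L = 0.0036*130/((1+0.23)*0.21)
L = 0.468/0.2583

1.8118 m


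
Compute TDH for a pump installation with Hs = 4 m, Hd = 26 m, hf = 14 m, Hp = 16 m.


TDH = Hs + Hd + hf + Hp = 4 + 26 + 14 + 16 = 60

60 m


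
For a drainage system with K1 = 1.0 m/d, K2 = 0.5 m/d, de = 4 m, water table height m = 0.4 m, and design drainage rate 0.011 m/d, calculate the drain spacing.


S^2 = 8*K2*de*m/q + 4*K1*m^2/q
S^2 = 8*0.5*4*0.4/0.011 + 4*1.0*0.4^2/0.011
S = sqrt(640.0000)

25.2982 m


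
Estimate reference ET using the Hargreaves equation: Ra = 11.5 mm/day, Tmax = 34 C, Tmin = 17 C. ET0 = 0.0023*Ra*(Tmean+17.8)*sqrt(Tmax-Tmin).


Tmean = (Tmax + Tmin)/2 = (34 + 17)/2 = 25.5
ET0 = 0.0023 * 11.5 * (25.5 + 17.8) * sqrt(34 - 17)
ET0 = 0.0023 * 11.5 * 43.3 * 4.123106

4.7221 mm/day


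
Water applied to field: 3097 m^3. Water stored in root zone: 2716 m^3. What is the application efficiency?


Ea = V_root / V_field * 100 = 2716 / 3097 * 100 = 87.6978%

87.6978 %


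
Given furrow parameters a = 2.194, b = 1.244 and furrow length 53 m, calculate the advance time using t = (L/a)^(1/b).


t = (L/a)^(1/b)
t = (53/2.194)^(1/1.244)
t = 24.156791^(1/1.244)

12.9350 min


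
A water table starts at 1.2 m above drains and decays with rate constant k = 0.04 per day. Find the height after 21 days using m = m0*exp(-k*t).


m = m0 * exp(-k*t)
m = 1.2 * exp(-0.04 * 21)
m = 1.2 * exp(-0.8400)

0.5181 m


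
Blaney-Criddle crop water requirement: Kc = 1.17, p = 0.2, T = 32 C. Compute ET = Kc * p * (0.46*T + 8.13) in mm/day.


ET = Kc * p * (0.46*T + 8.13)
ET = 1.17 * 0.2 * (0.46*32 + 8.13)
ET = 1.17 * 0.2 * 22.8500

5.3469 mm/day


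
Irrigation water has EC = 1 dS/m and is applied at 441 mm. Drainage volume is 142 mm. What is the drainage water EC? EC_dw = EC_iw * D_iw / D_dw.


EC_dw = EC_iw * D_iw / D_dw
EC_dw = 1 * 441 / 142
EC_dw = 441 / 142

3.1056 dS/m


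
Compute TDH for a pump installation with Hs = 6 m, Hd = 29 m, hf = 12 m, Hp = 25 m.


TDH = Hs + Hd + hf + Hp = 6 + 29 + 12 + 25 = 72

72 m


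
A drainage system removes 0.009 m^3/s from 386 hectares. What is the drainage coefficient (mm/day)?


DC = Q * 86400 / (A * 10000) * 1000
DC = 0.009 * 86400 / (386 * 10000) * 1000
DC = 777600.0000 / 3860000

0.2015 mm/day


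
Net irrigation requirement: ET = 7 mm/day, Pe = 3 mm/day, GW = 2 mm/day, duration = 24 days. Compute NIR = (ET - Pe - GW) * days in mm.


Daily deficit = ET - Pe - GW = 7 - 3 - 2 = 2 mm/day
NIR = 2 * 24 = 48 mm

48.0000 mm


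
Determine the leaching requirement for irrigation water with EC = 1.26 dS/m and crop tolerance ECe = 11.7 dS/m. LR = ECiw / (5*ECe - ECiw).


LR = ECiw / (5*ECe - ECiw)
LR = 1.26 / (5*11.7 - 1.26)
LR = 1.26 / 57.2400

0.0220


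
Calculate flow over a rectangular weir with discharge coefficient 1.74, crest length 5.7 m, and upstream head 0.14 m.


Q = C * L * H^(3/2) = 1.74 * 5.7 * 0.14^1.5 = 1.74 * 5.7 * 0.052383

0.5195 m^3/s


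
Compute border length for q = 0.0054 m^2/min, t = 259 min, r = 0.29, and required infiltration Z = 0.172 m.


L = q*t/((1+r)*Z)
L = 0.0054*259/((1+0.29)*0.172)
L = 1.3986/0.22188

6.3034 m


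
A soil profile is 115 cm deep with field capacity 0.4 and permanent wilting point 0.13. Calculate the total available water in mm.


AWC = (FC - PWP) * d * 10
AWC = (0.4 - 0.13) * 115 * 10
AWC = 0.2700 * 115 * 10

310.5000 mm


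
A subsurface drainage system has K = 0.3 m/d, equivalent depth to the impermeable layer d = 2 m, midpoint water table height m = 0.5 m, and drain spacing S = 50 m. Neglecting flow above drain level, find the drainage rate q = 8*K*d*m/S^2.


q = 8*K*d*m/S^2
q = 8*0.3*2*0.5/50^2
q = 2.4000 / 2500

9.6000e-04 m/d


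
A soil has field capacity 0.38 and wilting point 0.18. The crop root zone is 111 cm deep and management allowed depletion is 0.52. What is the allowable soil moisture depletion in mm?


SMD = (FC - PWP) * d * MAD * 10
SMD = (0.38 - 0.18) * 111 * 0.52 * 10
SMD = 0.2000 * 111 * 0.52 * 10

115.4400 mm


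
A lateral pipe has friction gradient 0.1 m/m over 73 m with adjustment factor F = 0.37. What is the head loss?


hf = J * L * F = 0.1 * 73 * 0.37 = 2.7010 m

2.7010 m


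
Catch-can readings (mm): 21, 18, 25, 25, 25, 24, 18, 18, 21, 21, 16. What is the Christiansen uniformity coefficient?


mean = 21.090909 mm
MAD = 2.661157 mm
CU = (1 - 2.661157/21.090909)*100

87.3824 %


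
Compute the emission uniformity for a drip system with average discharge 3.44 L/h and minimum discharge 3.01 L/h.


EU = (q_min/q_avg)*100 = (3.01/3.44)*100 = 87.5000%

87.5000 %


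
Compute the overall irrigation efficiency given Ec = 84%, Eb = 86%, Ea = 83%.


Ec = 0.84, Eb = 0.86, Ea = 0.83
E = 0.84 * 0.86 * 0.83 * 100 = 59.9592%

59.9592 %


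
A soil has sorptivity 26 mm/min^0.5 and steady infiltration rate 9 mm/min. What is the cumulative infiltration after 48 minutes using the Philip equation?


F = S*sqrt(t) + A*t
F = 26*sqrt(48) + 9*48
F = 26*6.928203 + 432

612.1333 mm


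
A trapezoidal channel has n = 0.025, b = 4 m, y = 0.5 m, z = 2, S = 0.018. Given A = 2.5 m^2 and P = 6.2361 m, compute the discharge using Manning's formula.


R = A/P = 2.5/6.2361 = 0.400892
Q = (1/0.025) * 2.5 * 0.400892^(2/3) * 0.018^0.5

7.2944 m^3/s


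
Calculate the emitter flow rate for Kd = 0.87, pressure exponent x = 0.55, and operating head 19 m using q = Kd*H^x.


q = Kd * H^x = 0.87 * 19^0.55 = 0.87 * 5.050269

4.3937 L/h


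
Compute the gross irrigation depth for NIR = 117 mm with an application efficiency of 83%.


Ea = 83% = 0.83
GID = NIR / Ea = 117 / 0.83 = 140.9639 mm

140.9639 mm


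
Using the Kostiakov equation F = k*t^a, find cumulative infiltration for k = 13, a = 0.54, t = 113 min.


F = k * t^a = 13 * 113^0.54
F = 13 * 12.842878

166.9574 mm


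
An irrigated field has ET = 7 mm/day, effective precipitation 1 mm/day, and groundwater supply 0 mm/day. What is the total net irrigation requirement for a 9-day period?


Daily deficit = ET - Pe - GW = 7 - 1 - 0 = 6 mm/day
NIR = 6 * 9 = 54 mm

54.0000 mm


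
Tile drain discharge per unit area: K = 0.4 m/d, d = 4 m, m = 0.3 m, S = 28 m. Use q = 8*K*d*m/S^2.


q = 8*K*d*m/S^2
q = 8*0.4*4*0.3/28^2
q = 3.8400 / 784

0.0049 m/d


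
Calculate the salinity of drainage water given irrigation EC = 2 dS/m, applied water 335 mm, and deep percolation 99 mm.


EC_dw = EC_iw * D_iw / D_dw
EC_dw = 2 * 335 / 99
EC_dw = 670 / 99

6.7677 dS/m


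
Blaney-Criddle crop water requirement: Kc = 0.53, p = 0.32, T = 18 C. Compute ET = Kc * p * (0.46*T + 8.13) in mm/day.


ET = Kc * p * (0.46*T + 8.13)
ET = 0.53 * 0.32 * (0.46*18 + 8.13)
ET = 0.53 * 0.32 * 16.4100

2.7831 mm/day


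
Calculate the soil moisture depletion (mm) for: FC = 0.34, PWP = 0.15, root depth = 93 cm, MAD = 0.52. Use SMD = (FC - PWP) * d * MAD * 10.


SMD = (FC - PWP) * d * MAD * 10
SMD = (0.34 - 0.15) * 93 * 0.52 * 10
SMD = 0.1900 * 93 * 0.52 * 10

91.8840 mm


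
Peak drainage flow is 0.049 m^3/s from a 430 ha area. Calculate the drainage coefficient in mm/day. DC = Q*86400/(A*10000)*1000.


DC = Q * 86400 / (A * 10000) * 1000
DC = 0.049 * 86400 / (430 * 10000) * 1000
DC = 4233600.0000 / 4300000

0.9846 mm/day


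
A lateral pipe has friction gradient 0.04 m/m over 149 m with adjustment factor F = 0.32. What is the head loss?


hf = J * L * F = 0.04 * 149 * 0.32 = 1.9072 m

1.9072 m


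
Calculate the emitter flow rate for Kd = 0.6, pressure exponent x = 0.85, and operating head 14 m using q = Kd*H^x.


q = Kd * H^x = 0.6 * 14^0.85 = 0.6 * 9.423426

5.6541 L/h


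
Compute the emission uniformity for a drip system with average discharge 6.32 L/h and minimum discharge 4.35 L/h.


EU = (q_min/q_avg)*100 = (4.35/6.32)*100 = 68.8291%

68.8291 %


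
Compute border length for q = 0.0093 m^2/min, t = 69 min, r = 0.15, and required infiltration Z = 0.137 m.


L = q*t/((1+r)*Z)
L = 0.0093*69/((1+0.15)*0.137)
L = 0.6417/0.15755

4.0730 m


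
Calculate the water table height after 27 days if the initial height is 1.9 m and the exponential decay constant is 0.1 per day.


m = m0 * exp(-k*t)
m = 1.9 * exp(-0.1 * 27)
m = 1.9 * exp(-2.7000)

0.1277 m


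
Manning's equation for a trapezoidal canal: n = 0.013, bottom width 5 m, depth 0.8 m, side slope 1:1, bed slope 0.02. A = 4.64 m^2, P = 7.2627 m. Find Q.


R = A/P = 4.64/7.2627 = 0.638881
Q = (1/0.013) * 4.64 * 0.638881^(2/3) * 0.02^0.5

37.4429 m^3/s


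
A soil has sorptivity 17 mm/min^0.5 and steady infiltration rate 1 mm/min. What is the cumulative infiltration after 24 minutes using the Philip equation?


F = S*sqrt(t) + A*t
F = 17*sqrt(24) + 1*24
F = 17*4.898979 + 24

107.2826 mm


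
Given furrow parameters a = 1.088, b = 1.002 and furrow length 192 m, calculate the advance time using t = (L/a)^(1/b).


t = (L/a)^(1/b)
t = (192/1.088)^(1/1.002)
t = 176.470588^(1/1.002)

174.6578 min


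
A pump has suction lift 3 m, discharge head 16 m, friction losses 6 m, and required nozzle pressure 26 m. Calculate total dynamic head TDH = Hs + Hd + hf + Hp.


TDH = Hs + Hd + hf + Hp = 3 + 16 + 6 + 26 = 51

51 m


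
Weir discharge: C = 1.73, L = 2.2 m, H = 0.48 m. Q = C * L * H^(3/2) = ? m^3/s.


Q = C * L * H^(3/2) = 1.73 * 2.2 * 0.48^1.5 = 1.73 * 2.2 * 0.332554

1.2657 m^3/s


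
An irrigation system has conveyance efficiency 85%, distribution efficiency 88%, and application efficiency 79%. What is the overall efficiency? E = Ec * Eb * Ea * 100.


Ec = 0.85, Eb = 0.88, Ea = 0.79
E = 0.85 * 0.88 * 0.79 * 100 = 59.0920%

59.0920 %


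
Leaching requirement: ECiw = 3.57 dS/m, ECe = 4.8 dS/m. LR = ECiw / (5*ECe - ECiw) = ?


LR = ECiw / (5*ECe - ECiw)
LR = 3.57 / (5*4.8 - 3.57)
LR = 3.57 / 20.4300

0.1747


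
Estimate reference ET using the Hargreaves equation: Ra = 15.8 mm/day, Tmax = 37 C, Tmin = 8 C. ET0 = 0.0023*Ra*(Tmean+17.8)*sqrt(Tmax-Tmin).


Tmean = (Tmax + Tmin)/2 = (37 + 8)/2 = 22.5
ET0 = 0.0023 * 15.8 * (22.5 + 17.8) * sqrt(37 - 8)
ET0 = 0.0023 * 15.8 * 40.3 * 5.385165

7.8866 mm/day


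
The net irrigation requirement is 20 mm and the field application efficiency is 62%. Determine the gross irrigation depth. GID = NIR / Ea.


Ea = 62% = 0.62
GID = NIR / Ea = 20 / 0.62 = 32.2581 mm

32.2581 mm


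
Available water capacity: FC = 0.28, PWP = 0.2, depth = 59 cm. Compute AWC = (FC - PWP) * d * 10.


AWC = (FC - PWP) * d * 10
AWC = (0.28 - 0.2) * 59 * 10
AWC = 0.0800 * 59 * 10

47.2000 mm


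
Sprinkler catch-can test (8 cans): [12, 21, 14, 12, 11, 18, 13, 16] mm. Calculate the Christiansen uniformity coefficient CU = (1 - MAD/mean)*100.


mean = 14.625000 mm
MAD = 2.781250 mm
CU = (1 - 2.781250/14.625000)*100

80.9829 %


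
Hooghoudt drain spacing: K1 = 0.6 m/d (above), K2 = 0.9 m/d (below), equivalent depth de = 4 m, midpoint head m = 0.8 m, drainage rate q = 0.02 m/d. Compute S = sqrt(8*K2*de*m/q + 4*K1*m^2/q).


S^2 = 8*K2*de*m/q + 4*K1*m^2/q
S^2 = 8*0.9*4*0.8/0.02 + 4*0.6*0.8^2/0.02
S = sqrt(1228.8000)

35.0542 m


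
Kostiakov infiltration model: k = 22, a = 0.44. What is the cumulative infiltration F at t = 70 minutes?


F = k * t^a = 22 * 70^0.44
F = 22 * 6.484002

142.6480 mm


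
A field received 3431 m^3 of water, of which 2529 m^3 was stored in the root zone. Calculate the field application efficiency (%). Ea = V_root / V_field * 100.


Ea = V_root / V_field * 100 = 2529 / 3431 * 100 = 73.7103%

73.7103 %


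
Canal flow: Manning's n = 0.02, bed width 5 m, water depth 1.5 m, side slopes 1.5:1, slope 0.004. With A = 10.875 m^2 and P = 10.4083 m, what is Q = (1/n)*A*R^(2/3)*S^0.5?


R = A/P = 10.875/10.4083 = 1.044839
Q = (1/0.02) * 10.875 * 1.044839^(2/3) * 0.004^0.5

35.4102 m^3/s


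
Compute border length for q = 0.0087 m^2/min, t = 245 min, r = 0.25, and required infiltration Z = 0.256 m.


L = q*t/((1+r)*Z)
L = 0.0087*245/((1+0.25)*0.256)
L = 2.1315/0.32

6.6609 m


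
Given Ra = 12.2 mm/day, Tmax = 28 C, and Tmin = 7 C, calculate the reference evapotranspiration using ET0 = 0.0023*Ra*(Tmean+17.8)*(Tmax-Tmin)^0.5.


Tmean = (Tmax + Tmin)/2 = (28 + 7)/2 = 17.5
ET0 = 0.0023 * 12.2 * (17.5 + 17.8) * sqrt(28 - 7)
ET0 = 0.0023 * 12.2 * 35.3 * 4.582576

4.5391 mm/day


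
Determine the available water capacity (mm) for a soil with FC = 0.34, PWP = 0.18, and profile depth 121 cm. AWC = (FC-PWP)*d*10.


AWC = (FC - PWP) * d * 10
AWC = (0.34 - 0.18) * 121 * 10
AWC = 0.1600 * 121 * 10

193.6000 mm


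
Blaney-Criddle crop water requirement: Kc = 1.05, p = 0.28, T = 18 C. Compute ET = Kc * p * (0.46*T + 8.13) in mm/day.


ET = Kc * p * (0.46*T + 8.13)
ET = 1.05 * 0.28 * (0.46*18 + 8.13)
ET = 1.05 * 0.28 * 16.4100

4.8245 mm/day


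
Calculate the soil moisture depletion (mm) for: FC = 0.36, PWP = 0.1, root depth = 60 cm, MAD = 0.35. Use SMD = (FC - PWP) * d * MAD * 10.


SMD = (FC - PWP) * d * MAD * 10
SMD = (0.36 - 0.1) * 60 * 0.35 * 10
SMD = 0.2600 * 60 * 0.35 * 10

54.6000 mm


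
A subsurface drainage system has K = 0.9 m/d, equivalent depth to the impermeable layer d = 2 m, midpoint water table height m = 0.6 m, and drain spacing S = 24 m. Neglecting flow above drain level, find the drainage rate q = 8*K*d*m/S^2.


q = 8*K*d*m/S^2
q = 8*0.9*2*0.6/24^2
q = 8.6400 / 576

0.0150 m/d


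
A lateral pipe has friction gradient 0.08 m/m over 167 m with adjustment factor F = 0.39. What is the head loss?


hf = J * L * F = 0.08 * 167 * 0.39 = 5.2104 m

5.2104 m


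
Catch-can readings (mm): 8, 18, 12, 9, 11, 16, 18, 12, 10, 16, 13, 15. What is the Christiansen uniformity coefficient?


mean = 13.166667 mm
MAD = 2.861111 mm
CU = (1 - 2.861111/13.166667)*100

78.2700 %
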